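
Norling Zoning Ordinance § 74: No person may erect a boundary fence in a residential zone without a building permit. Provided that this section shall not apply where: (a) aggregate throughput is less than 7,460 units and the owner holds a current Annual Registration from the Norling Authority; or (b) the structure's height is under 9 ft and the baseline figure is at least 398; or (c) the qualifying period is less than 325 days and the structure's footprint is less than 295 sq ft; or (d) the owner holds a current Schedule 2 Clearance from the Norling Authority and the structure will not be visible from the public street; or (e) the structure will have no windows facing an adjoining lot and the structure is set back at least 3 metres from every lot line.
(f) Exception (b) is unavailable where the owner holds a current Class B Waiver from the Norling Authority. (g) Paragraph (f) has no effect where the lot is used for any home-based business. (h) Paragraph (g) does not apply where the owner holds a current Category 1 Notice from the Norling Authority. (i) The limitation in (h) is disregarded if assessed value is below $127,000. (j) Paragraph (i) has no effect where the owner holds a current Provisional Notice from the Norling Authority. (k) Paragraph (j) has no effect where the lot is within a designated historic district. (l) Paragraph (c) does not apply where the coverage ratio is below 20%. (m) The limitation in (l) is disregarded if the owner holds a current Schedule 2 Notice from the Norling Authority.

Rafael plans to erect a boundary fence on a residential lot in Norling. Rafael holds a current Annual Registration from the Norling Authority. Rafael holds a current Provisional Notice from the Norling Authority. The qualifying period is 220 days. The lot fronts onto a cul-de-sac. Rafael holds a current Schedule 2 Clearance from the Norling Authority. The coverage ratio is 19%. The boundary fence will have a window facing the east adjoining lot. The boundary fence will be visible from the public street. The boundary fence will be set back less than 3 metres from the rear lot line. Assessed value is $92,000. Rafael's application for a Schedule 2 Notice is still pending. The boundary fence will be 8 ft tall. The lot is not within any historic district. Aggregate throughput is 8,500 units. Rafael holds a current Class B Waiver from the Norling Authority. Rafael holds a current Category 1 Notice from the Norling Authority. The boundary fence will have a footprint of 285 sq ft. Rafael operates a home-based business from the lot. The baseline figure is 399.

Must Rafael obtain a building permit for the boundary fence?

Exception (a) requires that aggregate throughput is less than 7,460 units; but aggregate throughput is 8,500 units, not less than 7,460 units, so (a) is unavailable.
Exception (b)'s conditions are all satisfied: the structure's height is 8 ft, under the 9 ft limit; the baseline figure is 399, meeting the 398 threshold. But applying paragraphs (f)–(k): (f) operates against (b): a current Class B Waiver is held. (g) operates (a home-based business operates on the lot), but is itself disapplied by (h): (h) operates against (g): a current Category 1 Notice is held. (i) operates (assessed value is $92,000, below the $127,000 limit), but yields to (j): (j) operates against (i): a current Provisional Notice is held. (k) is not triggered (the lot is not in a historic district), so (j) stands. (b) is therefore removed.
All of (c)'s requirements are met (the qualifying period is 220 days, less than the 325 days limit; the structure's footprint is 285 sq ft, less than the 295 sq ft limit). But: (l) is engaged — the coverage ratio is 19%, below the 20% limit. (m), which would lift (l), is inapplicable — no current Schedule 2 Notice is held. (c) is therefore removed.
Exception (d) requires that the structure will not be visible from the public street; but the structure will be visible from the street, so (d) is unavailable.
Exception (e) requires that the structure will have no windows facing an adjoining lot; but a window faces an adjoining lot, so (e) is unavailable.
No exception displaces § 74.

Yes — Rafael must obtain a building permit.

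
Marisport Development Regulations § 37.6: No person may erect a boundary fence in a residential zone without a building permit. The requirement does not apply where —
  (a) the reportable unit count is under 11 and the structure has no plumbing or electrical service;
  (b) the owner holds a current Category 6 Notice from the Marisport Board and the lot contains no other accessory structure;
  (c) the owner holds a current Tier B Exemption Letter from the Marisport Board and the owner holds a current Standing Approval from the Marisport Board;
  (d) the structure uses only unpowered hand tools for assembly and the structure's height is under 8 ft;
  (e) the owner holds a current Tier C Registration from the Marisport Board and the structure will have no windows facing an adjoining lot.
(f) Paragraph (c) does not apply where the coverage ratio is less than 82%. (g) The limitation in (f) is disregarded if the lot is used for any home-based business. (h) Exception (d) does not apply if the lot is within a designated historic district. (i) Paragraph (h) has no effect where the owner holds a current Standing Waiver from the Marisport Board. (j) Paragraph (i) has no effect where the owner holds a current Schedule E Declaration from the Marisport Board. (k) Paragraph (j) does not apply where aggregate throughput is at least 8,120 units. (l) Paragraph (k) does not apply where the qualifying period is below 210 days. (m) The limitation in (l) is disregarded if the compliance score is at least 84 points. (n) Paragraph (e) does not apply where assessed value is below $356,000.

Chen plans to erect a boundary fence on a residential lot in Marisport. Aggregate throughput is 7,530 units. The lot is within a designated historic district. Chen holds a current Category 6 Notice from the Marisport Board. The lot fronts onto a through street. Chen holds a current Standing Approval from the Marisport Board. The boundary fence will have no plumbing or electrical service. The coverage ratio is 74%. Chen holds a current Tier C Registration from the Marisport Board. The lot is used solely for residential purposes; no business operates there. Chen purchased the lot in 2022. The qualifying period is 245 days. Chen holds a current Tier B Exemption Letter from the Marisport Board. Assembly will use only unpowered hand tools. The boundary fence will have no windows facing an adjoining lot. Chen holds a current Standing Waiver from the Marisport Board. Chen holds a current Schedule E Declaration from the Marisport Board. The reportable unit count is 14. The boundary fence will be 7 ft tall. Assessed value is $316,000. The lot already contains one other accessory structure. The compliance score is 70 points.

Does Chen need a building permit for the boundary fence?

Exception (a) fails — the reportable unit count is 14, not under 11.
Exception (b) does not apply: the lot already has another accessory structure.
Exception (c): a current Tier B Exemption Letter is held; a current Standing Approval is held — every condition holds. But applying paragraphs (f)–(g): (f) operates — the coverage ratio is 74%, less than the 82% limit. (g) is not engaged (the lot is solely residential), so (f) stands. So (c) is unavailable.
All of (d)'s requirements are met (assembly uses only hand tools; the structure's height is 7 ft, under the 8 ft limit). But: (h) operates against (d): the lot is in a historic district. (i) is triggered (a current Standing Waiver is held), but is displaced by (j): (j) applies — a current Schedule E Declaration is held. (k), which would lift (j), is not engaged — aggregate throughput is 7,530 units, short of 8,120 units. (d) is therefore removed.
Exception (e): a current Tier C Registration is held; no windows face an adjoining lot — every condition holds. However, paragraph (n) must be considered: (n) applies — assessed value is $316,000, below the $356,000 limit. So (e) is unavailable.
No exception displaces § 37.6.

Yes — Chen must obtain a building permit.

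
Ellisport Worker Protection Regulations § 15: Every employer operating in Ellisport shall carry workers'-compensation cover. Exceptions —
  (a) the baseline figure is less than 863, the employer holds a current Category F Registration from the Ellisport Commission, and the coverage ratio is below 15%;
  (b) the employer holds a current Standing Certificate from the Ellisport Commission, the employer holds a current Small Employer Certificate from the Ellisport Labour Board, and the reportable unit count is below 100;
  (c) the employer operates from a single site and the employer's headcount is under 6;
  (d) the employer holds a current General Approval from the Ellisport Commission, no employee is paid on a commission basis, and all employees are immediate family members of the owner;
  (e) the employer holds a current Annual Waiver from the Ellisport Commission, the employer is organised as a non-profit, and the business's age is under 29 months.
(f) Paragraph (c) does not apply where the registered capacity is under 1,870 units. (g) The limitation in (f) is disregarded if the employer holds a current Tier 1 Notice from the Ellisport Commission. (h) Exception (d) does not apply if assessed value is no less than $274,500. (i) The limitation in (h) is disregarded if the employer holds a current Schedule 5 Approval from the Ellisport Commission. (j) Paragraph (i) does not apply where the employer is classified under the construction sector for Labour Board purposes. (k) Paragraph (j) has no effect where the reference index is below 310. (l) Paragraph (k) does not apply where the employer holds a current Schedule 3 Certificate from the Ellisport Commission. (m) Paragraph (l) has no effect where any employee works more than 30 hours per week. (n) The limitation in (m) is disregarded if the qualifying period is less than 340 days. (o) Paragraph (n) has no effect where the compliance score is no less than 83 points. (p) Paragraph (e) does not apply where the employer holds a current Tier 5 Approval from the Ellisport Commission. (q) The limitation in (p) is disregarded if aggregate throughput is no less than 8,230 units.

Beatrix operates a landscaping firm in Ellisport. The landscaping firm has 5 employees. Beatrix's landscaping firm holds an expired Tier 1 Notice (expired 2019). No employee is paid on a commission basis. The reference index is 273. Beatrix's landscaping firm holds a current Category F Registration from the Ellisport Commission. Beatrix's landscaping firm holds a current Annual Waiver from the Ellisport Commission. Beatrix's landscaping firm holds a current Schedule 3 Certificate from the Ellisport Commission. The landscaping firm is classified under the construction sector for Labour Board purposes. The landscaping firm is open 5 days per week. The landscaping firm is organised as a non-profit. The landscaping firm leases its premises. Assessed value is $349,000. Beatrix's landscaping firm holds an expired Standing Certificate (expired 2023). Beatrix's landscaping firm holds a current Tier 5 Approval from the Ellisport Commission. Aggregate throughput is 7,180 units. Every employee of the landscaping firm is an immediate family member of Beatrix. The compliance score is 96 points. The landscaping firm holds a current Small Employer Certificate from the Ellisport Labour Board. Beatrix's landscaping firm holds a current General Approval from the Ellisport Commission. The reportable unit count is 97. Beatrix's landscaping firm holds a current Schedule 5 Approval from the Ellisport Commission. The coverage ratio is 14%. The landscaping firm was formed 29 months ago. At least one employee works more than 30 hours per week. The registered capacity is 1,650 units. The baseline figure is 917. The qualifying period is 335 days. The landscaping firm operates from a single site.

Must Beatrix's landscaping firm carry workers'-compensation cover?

No — exception (d) applies; Beatrix's landscaping firm is not required to carry workers'-compensation cover.

Exception (a) does not apply: the baseline figure is 917, not less than 863.
Exception (b) does not apply: the Standing Certificate is not current.
All of (c)'s requirements are met (the employer operates from a single site; the employer's headcount is 5, under the 6 limit). But: (f) operates against (c): the registered capacity is 1,650 units, under the 1,870 units limit. (g) does not operate here (the Tier 1 Notice is not current), so (f) stands. (c) is therefore removed.
All of (d)'s requirements are met (a current General Approval is held; no employee is paid on commission; every employee is an immediate family member). Applying paragraphs (h)–(o): (h) would limit (d) — assessed value is $349,000, meeting the $274,500 threshold — but (i) sets (h) aside: (i) operates against (h): a current Schedule 5 Approval is held. (j) applies (the landscaping firm is classified under the construction sector), but is set aside by (k): (k) is triggered — the reference index is 273, below the 310 limit. (l) would limit (k) — a current Schedule 3 Certificate is held — but (m) sets (l) aside: (m) operates against (l): at least one employee exceeds 30 hours/week. (n) would limit (m) — the qualifying period is 335 days, less than the 340 days limit — but (o) sets (n) aside: (o) is triggered — the compliance score is 96 points, meeting the 83 points threshold. So (d) applies.
Exception (e) requires that the business's age is under 29 months; but the business's age is 29 months, not under 29 months, so (e) is unavailable.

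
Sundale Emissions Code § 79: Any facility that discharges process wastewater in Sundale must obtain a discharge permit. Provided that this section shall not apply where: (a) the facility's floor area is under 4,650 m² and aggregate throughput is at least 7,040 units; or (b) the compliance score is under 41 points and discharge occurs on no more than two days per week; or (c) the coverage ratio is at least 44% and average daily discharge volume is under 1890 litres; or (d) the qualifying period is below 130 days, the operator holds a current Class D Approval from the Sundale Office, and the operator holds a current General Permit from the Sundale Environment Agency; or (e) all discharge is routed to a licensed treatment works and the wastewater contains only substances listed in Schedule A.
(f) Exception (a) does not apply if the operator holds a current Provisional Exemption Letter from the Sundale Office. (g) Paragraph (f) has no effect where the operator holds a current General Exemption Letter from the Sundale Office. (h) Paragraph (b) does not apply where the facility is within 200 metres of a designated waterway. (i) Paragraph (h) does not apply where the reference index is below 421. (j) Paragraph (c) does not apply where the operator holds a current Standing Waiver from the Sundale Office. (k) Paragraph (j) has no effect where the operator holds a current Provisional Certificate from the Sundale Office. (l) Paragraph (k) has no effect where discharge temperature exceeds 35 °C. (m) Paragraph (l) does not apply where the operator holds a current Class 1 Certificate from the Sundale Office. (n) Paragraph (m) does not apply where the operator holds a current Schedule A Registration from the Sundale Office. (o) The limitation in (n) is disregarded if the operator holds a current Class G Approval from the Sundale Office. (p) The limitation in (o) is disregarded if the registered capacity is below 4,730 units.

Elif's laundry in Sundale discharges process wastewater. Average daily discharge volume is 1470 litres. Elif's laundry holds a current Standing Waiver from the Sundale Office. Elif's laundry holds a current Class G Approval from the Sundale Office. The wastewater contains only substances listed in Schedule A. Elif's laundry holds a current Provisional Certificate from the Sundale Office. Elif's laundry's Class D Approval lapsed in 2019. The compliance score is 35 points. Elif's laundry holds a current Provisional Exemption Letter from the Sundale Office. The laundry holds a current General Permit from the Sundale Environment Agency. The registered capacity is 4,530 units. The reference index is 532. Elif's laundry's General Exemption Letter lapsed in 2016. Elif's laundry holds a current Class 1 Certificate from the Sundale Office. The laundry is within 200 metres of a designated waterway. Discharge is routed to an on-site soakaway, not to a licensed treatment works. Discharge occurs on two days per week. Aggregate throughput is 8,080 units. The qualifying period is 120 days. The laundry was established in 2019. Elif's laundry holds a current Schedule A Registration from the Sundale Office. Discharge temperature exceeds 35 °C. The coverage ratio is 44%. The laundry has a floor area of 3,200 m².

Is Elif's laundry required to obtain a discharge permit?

Yes — Elif's laundry must obtain a discharge permit.

Exception (a): the facility's floor area is 3,200 m², under the 4,650 m² limit; aggregate throughput is 8,080 units, meeting the 7,040 units threshold — every condition holds. But applying paragraphs (f)–(g): (f) operates against (a): a current Provisional Exemption Letter is held. (g), which would lift (f), does not operate here — the General Exemption Letter is not current. So (a) is unavailable.
Exception (b): the compliance score is 35 points, under the 41 points limit; discharge occurs on no more than two days per week — every condition holds. However, paragraphs (h)–(i) must be considered: (h) applies — the laundry is within 200 m of a designated waterway. (i) is not engaged (the reference index is 532, not below 421), so (h) stands. So (b) is unavailable.
Exception (c) is satisfied on its face — the coverage ratio is 44%, meeting the 44% threshold; average daily discharge volume is 1470 litres, under the 1890 litres limit. However, paragraphs (j)–(p) must be considered: (j) operates against (c): a current Standing Waiver is held. (k) would limit (j) — a current Provisional Certificate is held — but (l) sets (k) aside: (l) operates against (k): discharge temperature exceeds 35 °C. (m) would limit (l) — a current Class 1 Certificate is held — but (n) sets (m) aside: (n) applies — a current Schedule A Registration is held. (o) would limit (n) — a current Class G Approval is held — but (p) sets (o) aside: (p) operates against (o): the registered capacity is 4,530 units, below the 4,730 units limit. Exception (c) does not apply.
Exception (d) fails — the Class D Approval is not current.
Exception (e) requires that all discharge is routed to a licensed treatment works; but discharge is not routed to a licensed treatment works, so (e) is unavailable.
None of the exceptions is available; § 79 applies in full.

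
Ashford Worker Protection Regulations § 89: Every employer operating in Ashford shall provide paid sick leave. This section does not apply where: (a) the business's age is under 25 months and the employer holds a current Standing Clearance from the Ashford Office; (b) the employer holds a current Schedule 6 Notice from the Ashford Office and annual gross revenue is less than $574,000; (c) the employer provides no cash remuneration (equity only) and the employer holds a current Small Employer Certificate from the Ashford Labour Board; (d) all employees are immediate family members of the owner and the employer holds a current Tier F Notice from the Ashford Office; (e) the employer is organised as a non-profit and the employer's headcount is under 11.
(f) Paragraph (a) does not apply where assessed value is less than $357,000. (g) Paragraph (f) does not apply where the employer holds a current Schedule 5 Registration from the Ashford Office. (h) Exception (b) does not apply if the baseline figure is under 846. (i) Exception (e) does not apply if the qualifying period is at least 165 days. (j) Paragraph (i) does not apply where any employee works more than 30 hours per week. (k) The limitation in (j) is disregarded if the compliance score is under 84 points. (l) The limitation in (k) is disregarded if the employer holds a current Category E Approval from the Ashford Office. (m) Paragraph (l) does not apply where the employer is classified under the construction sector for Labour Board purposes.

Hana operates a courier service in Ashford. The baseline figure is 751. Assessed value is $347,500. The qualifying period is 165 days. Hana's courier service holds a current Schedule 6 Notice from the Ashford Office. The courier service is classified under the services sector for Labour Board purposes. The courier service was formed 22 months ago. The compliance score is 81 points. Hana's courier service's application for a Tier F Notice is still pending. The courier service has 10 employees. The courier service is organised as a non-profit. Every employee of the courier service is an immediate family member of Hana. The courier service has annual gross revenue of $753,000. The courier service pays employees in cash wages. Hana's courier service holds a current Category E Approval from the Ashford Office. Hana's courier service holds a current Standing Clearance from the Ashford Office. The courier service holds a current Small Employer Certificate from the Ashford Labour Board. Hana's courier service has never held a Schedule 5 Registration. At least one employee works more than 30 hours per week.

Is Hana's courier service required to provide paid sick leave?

No — exception (e) applies; Hana's courier service is not required to provide paid sick leave.

Exception (a)'s conditions are all satisfied: the business's age is 22 months, under the 25 months limit; a current Standing Clearance is held. Turning to paragraphs (f)–(g): (f) operates against (a): assessed value is $347,500, less than the $357,000 limit. (g) is inapplicable (there is no Schedule 5 Registration in force), so (f) stands. (a) is therefore removed.
Exception (b) does not apply: annual gross revenue is $753,000, not less than $574,000.
Exception (c) does not apply: employees are paid cash wages.
Exception (d) requires that the employer holds a current Tier F Notice from the Ashford Office; but no current Tier F Notice is held, so (d) is unavailable.
Exception (e) is satisfied on its face — the employer is a non-profit; the employer's headcount is 10, under the 11 limit. Considering the limiting provisions: (i) applies (the qualifying period is 165 days, meeting the 165 days threshold), but is set aside by (j): (j) operates against (i): at least one employee exceeds 30 hours/week. (k) is engaged (the compliance score is 81 points, under the 84 points limit), but yields to (l): (l) operates — a current Category E Approval is held. (m) does not operate here (the courier service is classified under the services sector), so (l) stands. So (e) applies.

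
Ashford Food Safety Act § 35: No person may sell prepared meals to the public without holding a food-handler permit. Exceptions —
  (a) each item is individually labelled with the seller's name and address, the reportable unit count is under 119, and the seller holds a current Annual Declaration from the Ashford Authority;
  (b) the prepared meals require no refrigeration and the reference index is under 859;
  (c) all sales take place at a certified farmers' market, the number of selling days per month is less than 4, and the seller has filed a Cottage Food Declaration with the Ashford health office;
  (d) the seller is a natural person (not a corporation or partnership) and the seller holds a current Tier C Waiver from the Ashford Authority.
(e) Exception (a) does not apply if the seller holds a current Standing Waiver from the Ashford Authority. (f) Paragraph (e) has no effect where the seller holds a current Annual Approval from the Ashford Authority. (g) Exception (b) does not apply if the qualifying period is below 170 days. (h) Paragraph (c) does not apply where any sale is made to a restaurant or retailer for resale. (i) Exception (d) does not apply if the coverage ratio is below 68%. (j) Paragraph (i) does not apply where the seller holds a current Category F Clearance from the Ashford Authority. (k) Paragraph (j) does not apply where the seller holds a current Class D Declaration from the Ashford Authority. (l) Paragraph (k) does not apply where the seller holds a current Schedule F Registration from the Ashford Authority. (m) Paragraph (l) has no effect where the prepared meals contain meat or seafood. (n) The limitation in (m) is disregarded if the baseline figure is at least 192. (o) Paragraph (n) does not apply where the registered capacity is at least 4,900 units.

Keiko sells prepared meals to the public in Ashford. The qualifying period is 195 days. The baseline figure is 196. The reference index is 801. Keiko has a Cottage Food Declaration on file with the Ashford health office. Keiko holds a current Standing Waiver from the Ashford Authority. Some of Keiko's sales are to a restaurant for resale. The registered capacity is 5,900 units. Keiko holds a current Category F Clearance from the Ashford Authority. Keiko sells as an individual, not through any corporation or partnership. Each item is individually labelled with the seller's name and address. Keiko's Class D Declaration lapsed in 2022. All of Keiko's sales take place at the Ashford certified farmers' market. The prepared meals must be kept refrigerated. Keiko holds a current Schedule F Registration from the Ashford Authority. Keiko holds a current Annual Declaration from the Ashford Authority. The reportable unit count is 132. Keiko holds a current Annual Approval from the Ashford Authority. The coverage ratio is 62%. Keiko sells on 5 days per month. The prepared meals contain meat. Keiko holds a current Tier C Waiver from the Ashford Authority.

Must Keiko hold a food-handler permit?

Exception (a) requires that the reportable unit count is under 119; but the reportable unit count is 132, not under 119, so (a) is unavailable.
Exception (b) does not apply: the prepared meals require refrigeration.
Exception (c) requires that the number of selling days per month is less than 4; but the number of selling days per month is 5, not less than 4, so (c) is unavailable.
All of (d)'s requirements are met (the seller is a natural person; a current Tier C Waiver is held). Considering the limiting provisions: (i) would limit (d) — the coverage ratio is 62%, below the 68% limit — but (j) sets (i) aside: (j) operates against (i): a current Category F Clearance is held. (k) is inapplicable (the Class D Declaration is not current), so (j) stands. (d) remains available.

No — exception (d) applies; Keiko is not required to hold a food-handler permit.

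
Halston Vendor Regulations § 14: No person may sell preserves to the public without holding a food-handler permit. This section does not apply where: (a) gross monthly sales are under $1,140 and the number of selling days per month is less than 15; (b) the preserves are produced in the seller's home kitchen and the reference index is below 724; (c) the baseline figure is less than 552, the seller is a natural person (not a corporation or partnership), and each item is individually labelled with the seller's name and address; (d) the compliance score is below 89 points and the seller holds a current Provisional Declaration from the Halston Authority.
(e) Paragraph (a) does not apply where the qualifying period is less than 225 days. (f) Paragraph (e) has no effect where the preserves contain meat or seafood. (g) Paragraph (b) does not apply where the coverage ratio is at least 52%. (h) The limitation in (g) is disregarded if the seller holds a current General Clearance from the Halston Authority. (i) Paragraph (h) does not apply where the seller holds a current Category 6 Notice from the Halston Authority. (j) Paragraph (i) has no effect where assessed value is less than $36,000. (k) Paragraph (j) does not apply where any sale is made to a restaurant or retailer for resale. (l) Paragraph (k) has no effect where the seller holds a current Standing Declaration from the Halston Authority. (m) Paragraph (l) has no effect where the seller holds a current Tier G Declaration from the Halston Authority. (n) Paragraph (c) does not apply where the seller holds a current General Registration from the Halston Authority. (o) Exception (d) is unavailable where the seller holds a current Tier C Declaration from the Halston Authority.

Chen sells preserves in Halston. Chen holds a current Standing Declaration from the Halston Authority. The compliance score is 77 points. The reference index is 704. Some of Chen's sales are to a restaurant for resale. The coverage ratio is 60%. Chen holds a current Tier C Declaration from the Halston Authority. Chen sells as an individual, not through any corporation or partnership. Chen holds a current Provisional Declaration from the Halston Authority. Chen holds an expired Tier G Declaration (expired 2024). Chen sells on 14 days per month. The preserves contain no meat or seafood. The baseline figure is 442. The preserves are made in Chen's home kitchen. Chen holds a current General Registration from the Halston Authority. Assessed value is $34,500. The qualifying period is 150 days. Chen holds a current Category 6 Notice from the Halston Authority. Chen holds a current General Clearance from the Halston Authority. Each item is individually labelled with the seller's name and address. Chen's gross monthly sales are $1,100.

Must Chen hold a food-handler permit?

No — exception (b) applies; Chen is not required to hold a food-handler permit.

All of (a)'s requirements are met (gross monthly sales are $1,100, under the $1,140 limit; the number of selling days per month is 14, less than the 15 limit). Turning to paragraphs (e)–(f): (e) operates against (a): the qualifying period is 150 days, less than the 225 days limit. (f) does not operate here (the preserves contain no meat or seafood), so (e) stands. So (a) is unavailable.
All of (b)'s requirements are met (the preserves are home-kitchen produced; the reference index is 704, below the 724 limit). Considering the limiting provisions: (g) would limit (b) — the coverage ratio is 60%, meeting the 52% threshold — but (h) sets (g) aside: (h) applies — a current General Clearance is held. (i) would limit (h) — a current Category 6 Notice is held — but (j) sets (i) aside: (j) operates against (i): assessed value is $34,500, less than the $36,000 limit. (k) would limit (j) — some sales are to a restaurant for resale — but (l) sets (k) aside: (l) operates against (k): a current Standing Declaration is held. (m), which would lift (l), does not operate here — there is no Tier G Declaration in force. (b) remains available.
Exception (c): the baseline figure is 442, less than the 552 limit; the seller is a natural person; items are individually labelled — every condition holds. However, paragraph (n) must be considered: (n) operates against (c): a current General Registration is held. (c) is therefore removed.
All of (d)'s requirements are met (the compliance score is 77 points, below the 89 points limit; a current Provisional Declaration is held). However, paragraph (o) must be considered: (o) operates against (d): a current Tier C Declaration is held. Exception (d) does not apply.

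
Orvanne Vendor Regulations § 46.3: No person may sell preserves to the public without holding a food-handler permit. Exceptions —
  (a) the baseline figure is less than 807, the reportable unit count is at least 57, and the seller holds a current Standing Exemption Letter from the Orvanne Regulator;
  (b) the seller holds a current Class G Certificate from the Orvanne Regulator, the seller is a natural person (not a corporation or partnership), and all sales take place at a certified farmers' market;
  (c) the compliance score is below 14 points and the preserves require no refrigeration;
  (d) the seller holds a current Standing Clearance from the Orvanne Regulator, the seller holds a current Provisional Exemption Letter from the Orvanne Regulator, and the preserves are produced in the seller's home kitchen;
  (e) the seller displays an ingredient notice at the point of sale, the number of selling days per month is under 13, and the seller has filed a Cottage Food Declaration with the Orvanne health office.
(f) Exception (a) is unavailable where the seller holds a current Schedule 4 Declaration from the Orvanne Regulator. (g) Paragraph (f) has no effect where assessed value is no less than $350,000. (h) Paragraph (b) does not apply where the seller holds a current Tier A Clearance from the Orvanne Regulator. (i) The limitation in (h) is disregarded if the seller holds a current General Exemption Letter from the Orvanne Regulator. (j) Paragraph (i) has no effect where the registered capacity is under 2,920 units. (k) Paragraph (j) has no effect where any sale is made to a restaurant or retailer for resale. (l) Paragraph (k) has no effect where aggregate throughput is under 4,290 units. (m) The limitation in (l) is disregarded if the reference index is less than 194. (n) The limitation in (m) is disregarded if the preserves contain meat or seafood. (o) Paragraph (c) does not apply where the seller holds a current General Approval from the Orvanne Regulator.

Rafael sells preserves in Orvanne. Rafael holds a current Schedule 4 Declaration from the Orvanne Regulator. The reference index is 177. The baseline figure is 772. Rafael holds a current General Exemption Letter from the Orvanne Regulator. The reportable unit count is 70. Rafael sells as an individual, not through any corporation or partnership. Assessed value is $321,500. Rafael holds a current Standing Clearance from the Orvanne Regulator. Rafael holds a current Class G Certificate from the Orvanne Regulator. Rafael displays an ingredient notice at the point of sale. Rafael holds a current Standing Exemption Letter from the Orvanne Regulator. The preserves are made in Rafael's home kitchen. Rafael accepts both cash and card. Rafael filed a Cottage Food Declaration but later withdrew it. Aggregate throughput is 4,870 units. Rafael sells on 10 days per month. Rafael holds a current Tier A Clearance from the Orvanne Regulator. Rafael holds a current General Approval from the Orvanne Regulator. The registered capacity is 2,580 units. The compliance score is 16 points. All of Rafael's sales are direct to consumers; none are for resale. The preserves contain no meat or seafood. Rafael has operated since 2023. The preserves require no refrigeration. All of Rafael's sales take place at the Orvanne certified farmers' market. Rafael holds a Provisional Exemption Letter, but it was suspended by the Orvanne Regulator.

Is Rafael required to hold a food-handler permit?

Yes — Rafael must hold a food-handler permit.

Exception (a): the baseline figure is 772, less than the 807 limit; the reportable unit count is 70, meeting the 57 threshold; a current Standing Exemption Letter is held — every condition holds. But applying paragraphs (f)–(g): (f) operates — a current Schedule 4 Declaration is held. (g), which would lift (f), does not operate here — assessed value is $321,500, short of $350,000. So (a) is unavailable.
Exception (b) is satisfied on its face — a current Class G Certificate is held; the seller is a natural person; all sales are at a certified farmers' market. Turning to paragraphs (h)–(n): (h) operates against (b): a current Tier A Clearance is held. (i) is engaged (a current General Exemption Letter is held), but is displaced by (j): (j) operates against (i): the registered capacity is 2,580 units, under the 2,920 units limit. (k) is not engaged (no sales are for resale), so (j) stands. (b) is therefore removed.
Exception (c) fails — the compliance score is 16 points, not below 14 points.
Exception (d) does not apply: there is no Provisional Exemption Letter in force.
Exception (e) requires that the seller has filed a Cottage Food Declaration with the Orvanne health office; but the Cottage Food Declaration was withdrawn, so (e) is unavailable.
None of the exceptions is available; § 46.3 applies in full.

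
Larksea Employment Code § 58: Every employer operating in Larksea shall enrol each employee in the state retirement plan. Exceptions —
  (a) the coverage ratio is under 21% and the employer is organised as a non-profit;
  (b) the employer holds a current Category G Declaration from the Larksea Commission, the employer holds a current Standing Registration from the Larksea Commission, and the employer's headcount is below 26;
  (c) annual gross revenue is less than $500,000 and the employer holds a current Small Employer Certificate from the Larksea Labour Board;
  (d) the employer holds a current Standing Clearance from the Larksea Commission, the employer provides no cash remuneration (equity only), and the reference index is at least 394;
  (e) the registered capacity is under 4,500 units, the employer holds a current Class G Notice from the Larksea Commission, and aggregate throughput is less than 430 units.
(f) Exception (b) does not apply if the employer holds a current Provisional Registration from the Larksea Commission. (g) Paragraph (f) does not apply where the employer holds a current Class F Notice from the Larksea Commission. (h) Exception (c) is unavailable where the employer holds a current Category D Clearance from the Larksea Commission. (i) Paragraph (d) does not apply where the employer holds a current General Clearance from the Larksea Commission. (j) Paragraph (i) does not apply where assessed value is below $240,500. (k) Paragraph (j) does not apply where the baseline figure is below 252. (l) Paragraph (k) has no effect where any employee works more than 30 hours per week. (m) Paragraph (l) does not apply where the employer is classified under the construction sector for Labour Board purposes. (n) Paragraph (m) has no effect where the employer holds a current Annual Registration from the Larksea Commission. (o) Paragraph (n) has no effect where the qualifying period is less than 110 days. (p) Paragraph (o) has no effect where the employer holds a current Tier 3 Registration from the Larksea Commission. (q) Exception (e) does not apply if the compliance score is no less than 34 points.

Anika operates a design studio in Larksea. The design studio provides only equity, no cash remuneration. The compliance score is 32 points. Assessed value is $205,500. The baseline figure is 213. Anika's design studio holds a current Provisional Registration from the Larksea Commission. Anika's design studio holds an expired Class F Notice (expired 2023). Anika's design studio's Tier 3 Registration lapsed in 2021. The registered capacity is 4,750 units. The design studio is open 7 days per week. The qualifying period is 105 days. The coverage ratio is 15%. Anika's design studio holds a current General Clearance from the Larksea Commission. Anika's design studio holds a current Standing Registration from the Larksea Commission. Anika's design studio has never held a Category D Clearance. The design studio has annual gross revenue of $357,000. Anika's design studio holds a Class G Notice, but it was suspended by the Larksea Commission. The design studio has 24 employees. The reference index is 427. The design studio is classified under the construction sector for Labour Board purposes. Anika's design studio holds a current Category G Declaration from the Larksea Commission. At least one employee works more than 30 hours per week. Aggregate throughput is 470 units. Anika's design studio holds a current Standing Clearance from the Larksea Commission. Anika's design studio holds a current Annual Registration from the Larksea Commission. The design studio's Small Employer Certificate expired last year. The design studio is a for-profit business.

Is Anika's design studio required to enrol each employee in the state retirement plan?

Exception (a) does not apply: the employer is for-profit.
Exception (b): a current Category G Declaration is held; a current Standing Registration is held; the employer's headcount is 24, below the 26 limit — every condition holds. However, paragraphs (f)–(g) must be considered: (f) operates against (b): a current Provisional Registration is held. (g), which would lift (f), is inapplicable — no current Class F Notice is held. Exception (b) does not apply.
Exception (c) does not apply: the Small Employer Certificate has expired.
Exception (d): a current Standing Clearance is held; remuneration is equity-only; the reference index is 427, meeting the 394 threshold — every condition holds. But applying paragraphs (i)–(p): (i) operates against (d): a current General Clearance is held. (j) would limit (i) — assessed value is $205,500, below the $240,500 limit — but (k) sets (j) aside: (k) operates against (j): the baseline figure is 213, below the 252 limit. (l) applies (at least one employee exceeds 30 hours/week), but yields to (m): (m) applies — the design studio is classified under the construction sector. (n) would limit (m) — a current Annual Registration is held — but (o) sets (n) aside: (o) is engaged — the qualifying period is 105 days, less than the 110 days limit. (p), which would lift (o), is not engaged — the Tier 3 Registration is not current. (d) is therefore removed.
Exception (e) does not apply: the registered capacity is 4,750 units, not under 4,500 units.
No exception displaces § 58.

Yes — Anika's design studio must enrol each employee in the state retirement plan.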